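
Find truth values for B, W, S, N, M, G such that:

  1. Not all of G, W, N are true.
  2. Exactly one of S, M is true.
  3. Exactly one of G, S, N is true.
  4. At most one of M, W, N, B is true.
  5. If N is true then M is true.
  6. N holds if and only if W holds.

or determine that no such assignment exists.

B = True, W = False, S = True, N = False, M = False, G = False

  (1) {G, W, N}: 0/3 true — not all ✓
  (2) {S, M}: 1 true — exactly one ✓
  (3) {G, S, N}: 1 true — exactly one ✓
  (4) {M, W, N, B}: 1 true — at most one ✓
  (5) N=F ⇒ M: vacuous ✓
  (6) N=F, W=F — same ✓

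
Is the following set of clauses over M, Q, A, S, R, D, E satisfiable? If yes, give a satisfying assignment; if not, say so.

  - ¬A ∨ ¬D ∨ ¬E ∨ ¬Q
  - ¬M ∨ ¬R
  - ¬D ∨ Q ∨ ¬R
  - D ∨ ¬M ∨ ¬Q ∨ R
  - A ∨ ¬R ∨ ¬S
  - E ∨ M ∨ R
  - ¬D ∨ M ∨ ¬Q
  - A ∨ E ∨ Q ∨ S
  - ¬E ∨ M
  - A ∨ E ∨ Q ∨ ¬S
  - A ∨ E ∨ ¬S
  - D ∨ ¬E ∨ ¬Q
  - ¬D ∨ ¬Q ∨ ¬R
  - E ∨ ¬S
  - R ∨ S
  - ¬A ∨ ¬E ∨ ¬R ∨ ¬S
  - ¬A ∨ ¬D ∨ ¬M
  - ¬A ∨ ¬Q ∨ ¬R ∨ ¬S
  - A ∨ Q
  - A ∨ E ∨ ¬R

Set M = False.
  then (¬E ∨ M) forces E = False.
  then (E ∨ ¬S) forces S = False.
  then (R ∨ S) forces R = True.
  then (A ∨ E ∨ ¬R) forces A = True.
Set Q = True.
  then (¬D ∨ M ∨ ¬Q) forces D = False.
All clauses satisfied.

M = False; Q = True; A = True; S = False; R = True; D = False; E = False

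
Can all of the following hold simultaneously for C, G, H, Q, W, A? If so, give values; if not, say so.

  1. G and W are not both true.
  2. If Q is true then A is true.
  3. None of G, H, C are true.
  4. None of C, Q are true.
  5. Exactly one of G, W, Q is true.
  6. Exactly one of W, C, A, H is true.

C = False, G = False, H = False, Q = False, W = True, A = False

  (1) G=F, W=T — not both ✓
  (2) Q=F ⇒ A: vacuous ✓
  (3) {G, H, C}: 0 true — none ✓
  (4) {C, Q}: 0 true — none ✓
  (5) {G, W, Q}: 1 true — exactly one ✓
  (6) {W, C, A, H}: 1 true — exactly one ✓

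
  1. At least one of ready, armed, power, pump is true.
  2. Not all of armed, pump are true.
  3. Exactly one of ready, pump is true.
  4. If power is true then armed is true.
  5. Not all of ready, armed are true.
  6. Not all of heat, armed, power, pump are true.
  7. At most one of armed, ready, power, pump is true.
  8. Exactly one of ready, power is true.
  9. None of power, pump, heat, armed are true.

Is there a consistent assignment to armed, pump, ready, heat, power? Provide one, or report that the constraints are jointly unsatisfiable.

armed = False, pump = False, ready = True, heat = False, power = False

  (1) {ready, armed, power, pump}: 1 true — at least one ✓
  (2) {armed, pump}: 0/2 true — not all ✓
  (3) {ready, pump}: 1 true — exactly one ✓
  (4) power=F ⇒ armed: vacuous ✓
  (5) {ready, armed}: 1/2 true — not all ✓
  (6) {heat, armed, power, pump}: 0/4 true — not all ✓
  (7) {armed, ready, power, pump}: 1 true — at most one ✓
  (8) {ready, power}: 1 true — exactly one ✓
  (9) {power, pump, heat, armed}: 0 true — none ✓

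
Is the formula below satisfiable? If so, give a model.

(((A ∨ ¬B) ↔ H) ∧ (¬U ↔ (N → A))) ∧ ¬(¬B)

A = False, H = False, U = False, B = True, N = False

  ((A ∨ ¬B) ↔ H) ∧ (¬U ↔ (N → A)) = True
    (A ∨ ¬B) ↔ H = True
      A ∨ ¬B = False
        ¬B = False
    ¬U ↔ (N → A) = True
      ¬U = True
      N → A = True
  ¬(¬B) = True
    ¬B = False
Both conjuncts True, so the formula holds.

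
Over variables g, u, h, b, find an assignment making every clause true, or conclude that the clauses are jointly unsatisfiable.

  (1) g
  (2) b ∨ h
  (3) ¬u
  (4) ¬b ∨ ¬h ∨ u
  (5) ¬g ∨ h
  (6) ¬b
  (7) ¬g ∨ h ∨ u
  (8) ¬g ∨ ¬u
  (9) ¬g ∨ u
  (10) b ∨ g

No satisfying assignment exists.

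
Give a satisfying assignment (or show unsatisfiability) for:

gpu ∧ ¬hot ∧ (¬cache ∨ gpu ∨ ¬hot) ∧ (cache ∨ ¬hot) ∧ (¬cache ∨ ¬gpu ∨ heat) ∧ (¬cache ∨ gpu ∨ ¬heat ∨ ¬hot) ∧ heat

heat: True; hot: False; cache: False; gpu: True

Unit clause (gpu) forces gpu = True.
Unit clause (¬hot) forces hot = False.
Unit clause (heat) forces heat = True.
Set cache = False.
Check each clause:
  (gpu): gpu holds.
  (¬hot): ¬hot holds.
  (¬cache ∨ gpu ∨ ¬hot): ¬cache holds.
  (cache ∨ ¬hot): ¬hot holds.
  (¬cache ∨ ¬gpu ∨ heat): ¬cache holds.
  (¬cache ∨ gpu ∨ ¬heat ∨ ¬hot): ¬cache holds.
  (heat): heat holds.
All clauses satisfied.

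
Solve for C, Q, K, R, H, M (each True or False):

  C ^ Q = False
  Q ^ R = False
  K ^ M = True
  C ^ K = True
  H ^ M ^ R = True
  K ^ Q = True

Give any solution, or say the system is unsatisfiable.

C = False; Q = False; K = True; R = False; H = True; M = False

C ^ Q = F ^ F = False ✓
Q ^ R = F ^ F = False ✓
K ^ M = T ^ F = True ✓
C ^ K = F ^ T = True ✓
H ^ M ^ R = T ^ F ^ F = True ✓
K ^ Q = T ^ F = True ✓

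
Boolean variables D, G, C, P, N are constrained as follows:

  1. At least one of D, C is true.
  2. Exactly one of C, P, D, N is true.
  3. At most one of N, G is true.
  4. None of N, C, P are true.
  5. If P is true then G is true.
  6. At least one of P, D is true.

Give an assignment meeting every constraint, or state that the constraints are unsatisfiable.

D: True, G: False, C: False, P: False, N: False

  (1) {D, C}: 1 true — at least one ✓
  (2) {C, P, D, N}: 1 true — exactly one ✓
  (3) {N, G}: 0 true — at most one ✓
  (4) {N, C, P}: 0 true — none ✓
  (5) P=F ⇒ G: vacuous ✓
  (6) {P, D}: 1 true — at least one ✓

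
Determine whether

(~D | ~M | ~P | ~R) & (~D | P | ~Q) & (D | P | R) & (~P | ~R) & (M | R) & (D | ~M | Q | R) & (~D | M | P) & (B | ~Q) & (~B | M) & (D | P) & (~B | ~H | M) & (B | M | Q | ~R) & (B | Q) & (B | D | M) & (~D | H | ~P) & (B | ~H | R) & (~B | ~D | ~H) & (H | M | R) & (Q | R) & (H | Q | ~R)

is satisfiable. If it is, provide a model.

P = True, M = True, Q = True, D = False, R = False, H = False, B = True

Set P = True.
  then (~P | ~R) forces R = False.
  then (M | R) forces M = True.
  then (Q | R) forces Q = True.
  then (B | ~Q) forces B = True.
Try D = True:
  (~D | H | ~P) forces H = True.
  clause (~B | ~D | ~H) is falsified — backtrack.
So D = False.
Set H = False.
All clauses satisfied.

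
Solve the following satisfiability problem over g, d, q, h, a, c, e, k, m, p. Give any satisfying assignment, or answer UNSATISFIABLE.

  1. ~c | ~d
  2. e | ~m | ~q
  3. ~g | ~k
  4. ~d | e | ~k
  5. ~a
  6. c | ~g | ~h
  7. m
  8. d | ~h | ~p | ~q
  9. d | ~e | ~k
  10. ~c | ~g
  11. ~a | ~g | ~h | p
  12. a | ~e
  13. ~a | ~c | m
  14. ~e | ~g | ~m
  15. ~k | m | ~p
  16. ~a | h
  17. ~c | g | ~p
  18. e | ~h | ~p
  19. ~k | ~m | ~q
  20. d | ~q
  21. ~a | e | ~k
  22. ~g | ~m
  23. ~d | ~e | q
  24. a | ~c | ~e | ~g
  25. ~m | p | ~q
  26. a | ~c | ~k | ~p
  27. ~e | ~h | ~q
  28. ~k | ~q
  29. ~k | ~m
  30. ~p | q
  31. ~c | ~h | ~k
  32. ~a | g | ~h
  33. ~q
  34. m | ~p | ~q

g = False, d = False, q = False, h = False, a = False, c = False, e = False, k = False, m = True, p = False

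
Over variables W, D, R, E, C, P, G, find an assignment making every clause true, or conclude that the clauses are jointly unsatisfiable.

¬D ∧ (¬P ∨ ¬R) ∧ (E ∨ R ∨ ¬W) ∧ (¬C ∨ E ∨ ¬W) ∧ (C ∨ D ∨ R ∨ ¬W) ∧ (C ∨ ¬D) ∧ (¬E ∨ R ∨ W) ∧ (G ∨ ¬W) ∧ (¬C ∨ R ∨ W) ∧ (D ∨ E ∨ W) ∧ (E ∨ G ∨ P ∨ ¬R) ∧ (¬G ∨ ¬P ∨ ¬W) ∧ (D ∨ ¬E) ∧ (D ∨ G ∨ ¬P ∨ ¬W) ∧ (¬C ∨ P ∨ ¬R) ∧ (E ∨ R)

W=T; D=F; R=T; E=F; C=F; P=F; G=T

Unit clause (¬D) forces D = False.
In (D ∨ ¬E) only ¬E is left, so E = False.
In (E ∨ R) only R is left, so R = True.
In (¬P ∨ ¬R) only ¬P is left, so P = False.
In (D ∨ E ∨ W) only W is left, so W = True.
In (E ∨ G ∨ P ∨ ¬R) only G is left, so G = True.
In (¬C ∨ P ∨ ¬R) only ¬C is left, so C = False.
All clauses satisfied.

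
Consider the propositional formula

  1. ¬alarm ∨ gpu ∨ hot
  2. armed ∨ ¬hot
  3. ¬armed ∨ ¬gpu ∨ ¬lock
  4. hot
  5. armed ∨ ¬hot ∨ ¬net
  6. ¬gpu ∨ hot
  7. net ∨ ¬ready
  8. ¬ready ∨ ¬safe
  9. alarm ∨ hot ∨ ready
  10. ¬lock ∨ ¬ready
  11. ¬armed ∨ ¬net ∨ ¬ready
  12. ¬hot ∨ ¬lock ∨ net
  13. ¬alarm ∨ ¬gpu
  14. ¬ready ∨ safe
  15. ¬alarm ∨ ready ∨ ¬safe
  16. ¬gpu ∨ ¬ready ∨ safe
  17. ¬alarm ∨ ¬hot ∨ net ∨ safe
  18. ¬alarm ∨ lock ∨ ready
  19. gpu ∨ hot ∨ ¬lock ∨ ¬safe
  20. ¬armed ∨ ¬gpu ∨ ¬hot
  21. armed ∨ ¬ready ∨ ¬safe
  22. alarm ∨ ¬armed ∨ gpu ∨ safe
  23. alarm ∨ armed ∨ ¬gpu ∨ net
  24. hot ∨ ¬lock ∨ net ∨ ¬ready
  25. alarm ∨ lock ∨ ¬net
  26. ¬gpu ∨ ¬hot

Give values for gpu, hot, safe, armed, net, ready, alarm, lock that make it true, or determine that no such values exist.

Unit clause (hot) forces hot = True.
In (¬gpu ∨ ¬hot) only ¬gpu is left, so gpu = False.
In (armed ∨ ¬hot) only armed is left, so armed = True.
Set safe = True.
  then (¬ready ∨ ¬safe) forces ready = False.
  then (¬alarm ∨ ready ∨ ¬safe) forces alarm = False.
Set net = True.
  then (alarm ∨ lock ∨ ¬net) forces lock = True.
All clauses satisfied.

gpu=F; hot=T; safe=T; armed=T; net=T; ready=F; alarm=F; lock=T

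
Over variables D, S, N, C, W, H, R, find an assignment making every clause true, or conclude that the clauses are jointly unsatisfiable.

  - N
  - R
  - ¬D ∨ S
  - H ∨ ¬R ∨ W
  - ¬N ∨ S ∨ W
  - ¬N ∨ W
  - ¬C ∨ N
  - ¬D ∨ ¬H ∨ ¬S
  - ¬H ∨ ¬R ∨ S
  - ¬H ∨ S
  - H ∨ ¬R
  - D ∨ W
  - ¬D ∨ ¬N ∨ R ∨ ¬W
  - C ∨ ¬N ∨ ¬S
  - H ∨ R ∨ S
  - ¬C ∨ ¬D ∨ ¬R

Unit clause (N) forces N = True.
Unit clause (R) forces R = True.
In (¬N ∨ W) only W is left, so W = True.
In (H ∨ ¬R) only H is left, so H = True.
In (¬H ∨ ¬R ∨ S) only S is left, so S = True.
In (C ∨ ¬N ∨ ¬S) only C is left, so C = True.
In (¬C ∨ ¬D ∨ ¬R) only ¬D is left, so D = False.
All clauses satisfied.

D = False, S = True, N = True, C = True, W = True, H = True, R = True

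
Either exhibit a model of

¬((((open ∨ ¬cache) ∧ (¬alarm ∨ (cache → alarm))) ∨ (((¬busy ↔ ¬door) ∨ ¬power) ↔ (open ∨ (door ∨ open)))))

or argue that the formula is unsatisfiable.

alarm: False; open: False; cache: True; door: True; power: True; busy: False

  ¬((((open ∨ ¬cache) ∧ (¬alarm ∨ (cache → alarm))) ∨ (((¬busy ↔ ¬door) ∨ ¬power) ↔ (open ∨ (door ∨ open))))) = True
    ((open ∨ ¬cache) ∧ (¬alarm ∨ (cache → alarm))) ∨ (((¬busy ↔ ¬door) ∨ ¬power) ↔ (open ∨ (door ∨ open))) = False
      (open ∨ ¬cache) ∧ (¬alarm ∨ (cache → alarm)) = False
        open ∨ ¬cache = False
          ¬cache = False
        ¬alarm ∨ (cache → alarm) = True
          ¬alarm = True
          cache → alarm = False
      ((¬busy ↔ ¬door) ∨ ¬power) ↔ (open ∨ (door ∨ open)) = False
        (¬busy ↔ ¬door) ∨ ¬power = False
          ¬busy ↔ ¬door = False
            ¬busy = True
            ¬door = False
          ¬power = False
        open ∨ (door ∨ open) = True
          door ∨ open = True
The formula evaluates to True.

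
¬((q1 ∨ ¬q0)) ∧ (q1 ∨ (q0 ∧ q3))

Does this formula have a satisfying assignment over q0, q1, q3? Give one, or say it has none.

q0 = True, q1 = False, q3 = True

  ¬((q1 ∨ ¬q0)) = True
    q1 ∨ ¬q0 = False
      ¬q0 = False
  q1 ∨ (q0 ∧ q3) = True
    q0 ∧ q3 = True
Both conjuncts True, so the formula holds.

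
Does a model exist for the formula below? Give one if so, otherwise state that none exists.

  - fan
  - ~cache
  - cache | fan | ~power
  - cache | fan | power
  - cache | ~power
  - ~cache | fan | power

fan=T, power=F, cache=F

Unit clause (fan) forces fan = True.
Unit clause (~cache) forces cache = False.
In (cache | ~power) only ~power is left, so power = False.
Check each clause:
  (fan): fan holds.
  (~cache): ~cache holds.
  (cache | fan | ~power): fan holds.
  (cache | fan | power): fan holds.
  (cache | ~power): ~power holds.
  (~cache | fan | power): ~cache holds.
All clauses satisfied.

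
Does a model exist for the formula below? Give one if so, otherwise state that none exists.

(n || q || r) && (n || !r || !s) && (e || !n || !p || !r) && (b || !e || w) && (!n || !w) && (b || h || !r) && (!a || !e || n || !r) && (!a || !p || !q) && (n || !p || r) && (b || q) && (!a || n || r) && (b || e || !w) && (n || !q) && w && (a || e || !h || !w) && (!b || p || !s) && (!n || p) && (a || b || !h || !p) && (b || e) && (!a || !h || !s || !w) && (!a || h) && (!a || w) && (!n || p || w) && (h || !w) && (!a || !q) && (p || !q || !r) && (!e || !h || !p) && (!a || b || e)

Unit clause (w) forces w = True.
In (h || !w) only h is left, so h = True.
In (!n || !w) only !n is left, so n = False.
In (n || !q) only !q is left, so q = False.
In (n || q || r) only r is left, so r = True.
In (n || !r || !s) only !s is left, so s = False.
In (b || q) only b is left, so b = True.
Set a = True.
  then (!a || !e || n || !r) forces e = False.
Set p = False.
All clauses satisfied.

a=T; p=F; w=T; n=F; e=F; r=T; b=T; s=F; h=T; q=F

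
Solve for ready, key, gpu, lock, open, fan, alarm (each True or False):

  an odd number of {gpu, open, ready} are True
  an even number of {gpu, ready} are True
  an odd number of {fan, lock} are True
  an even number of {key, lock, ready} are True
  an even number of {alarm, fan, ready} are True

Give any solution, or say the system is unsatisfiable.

ready = True, key = False, gpu = True, lock = True, open = True, fan = False, alarm = True

{gpu, open, ready}: 3 true → odd ✓
{gpu, ready}: 2 true → even ✓
{fan, lock}: 1 true → odd ✓
{key, lock, ready}: 2 true → even ✓
{alarm, fan, ready}: 2 true → even ✓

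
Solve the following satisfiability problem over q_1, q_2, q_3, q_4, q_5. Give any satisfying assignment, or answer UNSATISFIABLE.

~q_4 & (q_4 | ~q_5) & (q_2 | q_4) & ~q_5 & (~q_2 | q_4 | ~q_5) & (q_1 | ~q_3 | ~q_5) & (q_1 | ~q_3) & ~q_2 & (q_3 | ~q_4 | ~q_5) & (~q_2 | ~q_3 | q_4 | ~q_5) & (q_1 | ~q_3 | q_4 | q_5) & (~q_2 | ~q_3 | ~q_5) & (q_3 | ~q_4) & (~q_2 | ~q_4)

Case q_2 = True:
  Clause (~q_2) is falsified — contradiction.
Case q_2 = False:
  (~q_4) forces q_4 = False.
  Clause (q_2 | q_4) is falsified — contradiction.
Both cases fail, so the formula is unsatisfiable.

Unsatisfiable — no assignment works.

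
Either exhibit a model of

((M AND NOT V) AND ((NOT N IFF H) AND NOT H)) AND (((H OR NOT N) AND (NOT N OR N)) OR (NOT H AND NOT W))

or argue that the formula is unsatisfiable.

V = False; M = True; N = True; W = False; H = False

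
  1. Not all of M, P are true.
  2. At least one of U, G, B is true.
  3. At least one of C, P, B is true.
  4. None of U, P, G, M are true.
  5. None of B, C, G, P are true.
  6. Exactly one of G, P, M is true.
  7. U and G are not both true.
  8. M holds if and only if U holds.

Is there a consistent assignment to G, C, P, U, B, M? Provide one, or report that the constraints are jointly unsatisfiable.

The formula is unsatisfiable.

Case G = True:
  Constraint (4) is violated (G=T) — contradiction.
Case G = False:
  (4) forces U = False.
  (2) with U=F, G=F forces B = True.
  Constraint (5) is violated (B=T) — contradiction.
Both cases fail — unsatisfiable.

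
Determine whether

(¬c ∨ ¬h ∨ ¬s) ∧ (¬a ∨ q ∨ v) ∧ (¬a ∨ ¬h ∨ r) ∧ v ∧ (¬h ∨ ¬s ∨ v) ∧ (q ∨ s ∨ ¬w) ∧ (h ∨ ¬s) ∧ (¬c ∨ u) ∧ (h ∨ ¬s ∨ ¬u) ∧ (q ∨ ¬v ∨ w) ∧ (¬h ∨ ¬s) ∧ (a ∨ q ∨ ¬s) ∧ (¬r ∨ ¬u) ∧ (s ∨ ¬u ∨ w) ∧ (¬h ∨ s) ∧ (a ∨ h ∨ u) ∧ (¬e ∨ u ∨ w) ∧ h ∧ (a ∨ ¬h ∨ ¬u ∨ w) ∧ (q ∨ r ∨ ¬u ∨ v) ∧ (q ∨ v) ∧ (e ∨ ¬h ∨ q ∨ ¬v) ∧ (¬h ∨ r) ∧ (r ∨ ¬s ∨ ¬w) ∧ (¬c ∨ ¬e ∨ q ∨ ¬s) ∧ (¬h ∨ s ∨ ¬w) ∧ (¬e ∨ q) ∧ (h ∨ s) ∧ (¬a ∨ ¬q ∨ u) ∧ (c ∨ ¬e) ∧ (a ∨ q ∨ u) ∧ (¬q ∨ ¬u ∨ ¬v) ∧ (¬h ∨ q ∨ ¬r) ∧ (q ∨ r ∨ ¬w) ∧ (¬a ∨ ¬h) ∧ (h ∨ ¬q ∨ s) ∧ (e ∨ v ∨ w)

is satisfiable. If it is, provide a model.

UNSATISFIABLE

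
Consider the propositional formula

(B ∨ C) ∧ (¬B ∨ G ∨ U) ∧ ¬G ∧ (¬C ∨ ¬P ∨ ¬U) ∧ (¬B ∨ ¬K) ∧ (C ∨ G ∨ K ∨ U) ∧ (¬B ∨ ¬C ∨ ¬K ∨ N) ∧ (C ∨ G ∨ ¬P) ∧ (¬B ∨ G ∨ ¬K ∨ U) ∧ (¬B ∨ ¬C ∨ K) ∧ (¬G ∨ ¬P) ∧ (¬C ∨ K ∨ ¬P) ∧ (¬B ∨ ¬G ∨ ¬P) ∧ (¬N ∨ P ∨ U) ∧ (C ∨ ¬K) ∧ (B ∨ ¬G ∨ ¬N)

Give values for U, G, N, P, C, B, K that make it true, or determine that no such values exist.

U = False; G = False; N = True; P = True; C = True; B = False; K = True

Unit clause (¬G) forces G = False.
Set U = False.
  then (¬B ∨ G ∨ U) forces B = False.
  then (B ∨ C) forces C = True.
Set N = True.
  then (¬N ∨ P ∨ U) forces P = True.
  then (¬C ∨ K ∨ ¬P) forces K = True.
All clauses satisfied.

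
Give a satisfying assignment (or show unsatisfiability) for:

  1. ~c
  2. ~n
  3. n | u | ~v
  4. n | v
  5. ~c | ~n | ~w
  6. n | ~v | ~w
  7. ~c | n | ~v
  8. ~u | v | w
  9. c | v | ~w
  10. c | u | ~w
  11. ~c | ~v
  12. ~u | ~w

w = False; c = False; u = True; n = False; v = True

Unit clause (~c) forces c = False.
Unit clause (~n) forces n = False.
In (n | v) only v is left, so v = True.
In (n | ~v | ~w) only ~w is left, so w = False.
In (n | u | ~v) only u is left, so u = True.
All clauses satisfied.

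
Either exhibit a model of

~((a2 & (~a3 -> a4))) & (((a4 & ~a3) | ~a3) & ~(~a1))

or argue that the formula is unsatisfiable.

a1 = True, a2 = False, a3 = False, a4 = False

  ~((a2 & (~a3 -> a4))) = True
    a2 & (~a3 -> a4) = False
      ~a3 -> a4 = False
        ~a3 = True
  ((a4 & ~a3) | ~a3) & ~(~a1) = True
    (a4 & ~a3) | ~a3 = True
      a4 & ~a3 = False
        ~a3 = True
      ~a3 = True
    ~(~a1) = True
      ~a1 = False
Both conjuncts True, so the formula holds.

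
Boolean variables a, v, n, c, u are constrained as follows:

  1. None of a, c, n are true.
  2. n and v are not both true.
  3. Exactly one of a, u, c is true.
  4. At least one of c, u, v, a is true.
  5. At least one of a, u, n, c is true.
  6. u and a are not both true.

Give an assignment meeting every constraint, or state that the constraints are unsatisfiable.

a: False; v: True; n: False; c: False; u: True

  (1) {a, c, n}: 0 true — none ✓
  (2) n=F, v=T — not both ✓
  (3) {a, u, c}: 1 true — exactly one ✓
  (4) {c, u, v, a}: 2 true — at least one ✓
  (5) {a, u, n, c}: 1 true — at least one ✓
  (6) u=T, a=F — not both ✓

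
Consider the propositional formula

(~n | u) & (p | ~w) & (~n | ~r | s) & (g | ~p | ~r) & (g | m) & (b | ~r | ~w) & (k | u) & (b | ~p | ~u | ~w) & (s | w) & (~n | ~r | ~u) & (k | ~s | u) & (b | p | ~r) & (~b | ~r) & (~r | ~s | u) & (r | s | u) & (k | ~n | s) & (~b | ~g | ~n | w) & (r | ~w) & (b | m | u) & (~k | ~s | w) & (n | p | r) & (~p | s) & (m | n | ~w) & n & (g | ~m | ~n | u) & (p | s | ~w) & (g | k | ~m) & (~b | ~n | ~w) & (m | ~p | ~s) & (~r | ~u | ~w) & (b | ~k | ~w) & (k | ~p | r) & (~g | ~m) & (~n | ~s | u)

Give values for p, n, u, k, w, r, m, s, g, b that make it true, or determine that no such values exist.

Unit clause (n) forces n = True.
In (~n | u) only u is left, so u = True.
In (~n | ~r | ~u) only ~r is left, so r = False.
In (r | ~w) only ~w is left, so w = False.
In (s | w) only s is left, so s = True.
In (~k | ~s | w) only ~k is left, so k = False.
In (k | ~p | r) only ~p is left, so p = False.
Try m = True:
  (g | k | ~m) forces g = True.
  clause (~g | ~m) is falsified — backtrack.
So m = False.
  then (g | m) forces g = True.
  then (~b | ~g | ~n | w) forces b = False.
All clauses satisfied.

p=F; n=T; u=T; k=F; w=F; r=F; m=F; s=T; g=T; b=F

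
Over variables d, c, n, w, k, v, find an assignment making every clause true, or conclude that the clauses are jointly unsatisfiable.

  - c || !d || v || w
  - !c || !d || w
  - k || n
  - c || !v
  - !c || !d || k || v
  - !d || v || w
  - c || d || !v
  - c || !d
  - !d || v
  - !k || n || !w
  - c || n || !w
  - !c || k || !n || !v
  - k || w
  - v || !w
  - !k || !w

Set d = False.
Set c = True.
Set n = False.
  then (k || n) forces k = True.
  then (!k || n || !w) forces w = False.
Set v = False.
All clauses satisfied.

d = False, c = True, n = False, w = False, k = True, v = False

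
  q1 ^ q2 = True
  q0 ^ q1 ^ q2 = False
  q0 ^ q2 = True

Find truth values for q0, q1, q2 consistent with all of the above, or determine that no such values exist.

q0: True, q1: True, q2: False

q1 ^ q2 = T ^ F = True ✓
q0 ^ q1 ^ q2 = T ^ T ^ F = False ✓
q0 ^ q2 = T ^ F = True ✓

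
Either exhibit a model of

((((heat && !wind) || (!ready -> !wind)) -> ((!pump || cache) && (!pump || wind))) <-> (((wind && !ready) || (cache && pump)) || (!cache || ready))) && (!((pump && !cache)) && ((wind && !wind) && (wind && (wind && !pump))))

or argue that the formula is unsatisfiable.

Case wind = True: the conjunct !wind is False.
Case wind = False: the conjunct wind is False.
Both cases fail — unsatisfiable.

No satisfying assignment exists.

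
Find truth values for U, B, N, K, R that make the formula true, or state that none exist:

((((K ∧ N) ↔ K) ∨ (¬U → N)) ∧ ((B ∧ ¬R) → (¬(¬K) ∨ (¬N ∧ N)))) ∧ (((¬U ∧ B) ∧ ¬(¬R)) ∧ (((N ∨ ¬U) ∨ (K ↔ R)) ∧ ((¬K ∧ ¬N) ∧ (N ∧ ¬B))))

No satisfying assignment exists.

Case B = True: the conjunct ¬B is False.
Case B = False: the conjunct B is False.
Both cases fail — unsatisfiable.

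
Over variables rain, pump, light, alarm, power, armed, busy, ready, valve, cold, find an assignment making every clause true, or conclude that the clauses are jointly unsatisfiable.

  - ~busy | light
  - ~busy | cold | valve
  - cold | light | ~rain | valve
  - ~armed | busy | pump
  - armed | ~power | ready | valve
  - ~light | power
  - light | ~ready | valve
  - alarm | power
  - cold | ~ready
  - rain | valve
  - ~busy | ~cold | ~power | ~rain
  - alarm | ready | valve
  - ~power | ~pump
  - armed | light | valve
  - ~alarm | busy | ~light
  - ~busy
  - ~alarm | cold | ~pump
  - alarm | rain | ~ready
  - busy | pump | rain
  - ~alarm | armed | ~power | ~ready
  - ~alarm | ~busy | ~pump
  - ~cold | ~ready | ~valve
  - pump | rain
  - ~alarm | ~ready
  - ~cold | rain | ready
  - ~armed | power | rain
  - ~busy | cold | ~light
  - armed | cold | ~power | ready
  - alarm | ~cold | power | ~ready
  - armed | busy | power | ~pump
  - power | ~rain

rain: True; pump: False; light: True; alarm: False; power: True; armed: False; busy: False; ready: False; valve: True; cold: True

Unit clause (~busy) forces busy = False.
Set rain = True.
  then (power | ~rain) forces power = True.
  then (~power | ~pump) forces pump = False.
  then (~armed | busy | pump) forces armed = False.
Set light = True.
  then (~alarm | busy | ~light) forces alarm = False.
Set ready = False.
  then (armed | ~power | ready | valve) forces valve = True.
  then (armed | cold | ~power | ready) forces cold = True.
All clauses satisfied.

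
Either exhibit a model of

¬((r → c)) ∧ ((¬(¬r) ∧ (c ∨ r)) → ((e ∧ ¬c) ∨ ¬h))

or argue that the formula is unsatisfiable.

r: True; c: False; e: True; h: True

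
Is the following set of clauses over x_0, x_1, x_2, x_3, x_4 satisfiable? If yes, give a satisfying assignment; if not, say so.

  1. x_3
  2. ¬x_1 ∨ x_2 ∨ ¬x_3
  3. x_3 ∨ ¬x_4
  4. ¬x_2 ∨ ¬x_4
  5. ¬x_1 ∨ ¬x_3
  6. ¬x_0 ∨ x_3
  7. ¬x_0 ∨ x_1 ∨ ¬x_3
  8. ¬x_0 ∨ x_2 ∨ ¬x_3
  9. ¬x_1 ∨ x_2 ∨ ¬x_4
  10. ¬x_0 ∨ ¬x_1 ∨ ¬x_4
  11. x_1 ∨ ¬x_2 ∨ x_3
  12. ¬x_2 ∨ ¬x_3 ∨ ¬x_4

x_0=F, x_1=F, x_2=T, x_3=T, x_4=F

Unit clause (x_3) forces x_3 = True.
In (¬x_1 ∨ ¬x_3) only ¬x_1 is left, so x_1 = False.
In (¬x_0 ∨ x_1 ∨ ¬x_3) only ¬x_0 is left, so x_0 = False.
Set x_2 = True.
  then (¬x_2 ∨ ¬x_4) forces x_4 = False.
All clauses satisfied.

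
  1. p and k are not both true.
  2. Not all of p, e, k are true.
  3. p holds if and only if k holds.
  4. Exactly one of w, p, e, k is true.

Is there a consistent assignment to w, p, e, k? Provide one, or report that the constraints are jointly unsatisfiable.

w=F; p=F; e=T; k=F

  (1) p=F, k=F — not both ✓
  (2) {p, e, k}: 1/3 true — not all ✓
  (3) p=F, k=F — same ✓
  (4) {w, p, e, k}: 1 true — exactly one ✓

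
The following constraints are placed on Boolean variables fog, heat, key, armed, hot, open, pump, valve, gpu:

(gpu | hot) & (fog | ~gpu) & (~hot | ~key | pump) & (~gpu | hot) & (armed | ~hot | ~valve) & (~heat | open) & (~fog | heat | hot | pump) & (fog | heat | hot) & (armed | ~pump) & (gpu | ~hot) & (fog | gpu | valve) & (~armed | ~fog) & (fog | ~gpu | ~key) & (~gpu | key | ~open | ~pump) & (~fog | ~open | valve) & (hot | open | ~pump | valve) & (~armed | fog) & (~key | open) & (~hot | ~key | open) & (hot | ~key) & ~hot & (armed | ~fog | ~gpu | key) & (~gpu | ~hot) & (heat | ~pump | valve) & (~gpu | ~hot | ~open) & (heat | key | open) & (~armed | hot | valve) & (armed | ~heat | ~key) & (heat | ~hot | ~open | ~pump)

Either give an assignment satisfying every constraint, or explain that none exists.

Unsatisfiable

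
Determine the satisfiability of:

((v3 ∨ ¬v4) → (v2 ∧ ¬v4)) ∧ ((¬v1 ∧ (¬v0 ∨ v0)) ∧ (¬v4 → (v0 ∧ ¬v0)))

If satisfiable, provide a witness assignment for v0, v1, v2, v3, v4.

v0 = False, v1 = False, v2 = True, v3 = False, v4 = True

  (v3 ∨ ¬v4) → (v2 ∧ ¬v4) = True
    v3 ∨ ¬v4 = False
      ¬v4 = False
    v2 ∧ ¬v4 = False
      ¬v4 = False
  (¬v1 ∧ (¬v0 ∨ v0)) ∧ (¬v4 → (v0 ∧ ¬v0)) = True
    ¬v1 ∧ (¬v0 ∨ v0) = True
      ¬v1 = True
      ¬v0 ∨ v0 = True
        ¬v0 = True
    ¬v4 → (v0 ∧ ¬v0) = True
      ¬v4 = False
      v0 ∧ ¬v0 = False
        ¬v0 = True
Both conjuncts True, so the formula holds.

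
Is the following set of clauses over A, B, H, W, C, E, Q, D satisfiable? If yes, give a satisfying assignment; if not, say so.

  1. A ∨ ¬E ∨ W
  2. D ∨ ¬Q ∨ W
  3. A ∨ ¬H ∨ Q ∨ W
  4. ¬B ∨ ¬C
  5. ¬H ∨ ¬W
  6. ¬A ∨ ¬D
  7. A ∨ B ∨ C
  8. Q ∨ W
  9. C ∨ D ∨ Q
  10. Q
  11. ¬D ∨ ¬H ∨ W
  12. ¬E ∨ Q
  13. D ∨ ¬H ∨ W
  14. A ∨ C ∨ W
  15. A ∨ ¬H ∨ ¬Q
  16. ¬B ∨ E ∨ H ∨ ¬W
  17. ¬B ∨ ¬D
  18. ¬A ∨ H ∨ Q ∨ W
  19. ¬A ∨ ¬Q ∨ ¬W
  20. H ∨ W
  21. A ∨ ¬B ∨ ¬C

A=F; B=F; H=F; W=T; C=T; E=F; Q=T; D=F

Unit clause (Q) forces Q = True.
Try A = True:
  (¬A ∨ ¬D) forces D = False.
  (D ∨ ¬Q ∨ W) forces W = True.
  clause (¬A ∨ ¬Q ∨ ¬W) is falsified — backtrack.
So A = False.
  then (A ∨ ¬H ∨ ¬Q) forces H = False.
  then (H ∨ W) forces W = True.
Set B = False.
  then (A ∨ B ∨ C) forces C = True.
Set E = False.
Set D = False.
All clauses satisfied.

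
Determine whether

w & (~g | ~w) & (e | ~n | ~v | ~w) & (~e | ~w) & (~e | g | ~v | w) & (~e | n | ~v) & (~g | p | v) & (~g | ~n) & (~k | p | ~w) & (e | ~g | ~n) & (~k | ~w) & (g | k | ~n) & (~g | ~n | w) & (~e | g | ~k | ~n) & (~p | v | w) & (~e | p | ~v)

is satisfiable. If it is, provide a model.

k = False, p = False, w = True, g = False, v = True, n = False, e = False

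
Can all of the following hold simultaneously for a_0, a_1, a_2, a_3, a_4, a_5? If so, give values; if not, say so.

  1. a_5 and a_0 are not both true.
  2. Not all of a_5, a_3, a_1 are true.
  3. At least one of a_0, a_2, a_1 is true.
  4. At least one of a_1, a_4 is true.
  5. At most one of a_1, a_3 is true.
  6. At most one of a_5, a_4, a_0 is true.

a_0 = True, a_1 = True, a_2 = False, a_3 = False, a_4 = False, a_5 = False

  (1) a_5=F, a_0=T — not both ✓
  (2) {a_5, a_3, a_1}: 1/3 true — not all ✓
  (3) {a_0, a_2, a_1}: 2 true — at least one ✓
  (4) {a_1, a_4}: 1 true — at least one ✓
  (5) {a_1, a_3}: 1 true — at most one ✓
  (6) {a_5, a_4, a_0}: 1 true — at most one ✓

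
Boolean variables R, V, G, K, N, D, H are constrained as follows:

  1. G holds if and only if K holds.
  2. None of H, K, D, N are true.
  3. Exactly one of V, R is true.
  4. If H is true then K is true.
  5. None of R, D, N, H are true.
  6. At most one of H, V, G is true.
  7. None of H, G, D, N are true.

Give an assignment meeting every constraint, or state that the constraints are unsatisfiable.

R=F, V=T, G=F, K=F, N=F, D=F, H=F

  (1) G=F, K=F — same ✓
  (2) {H, K, D, N}: 0 true — none ✓
  (3) {V, R}: 1 true — exactly one ✓
  (4) H=F ⇒ K: vacuous ✓
  (5) {R, D, N, H}: 0 true — none ✓
  (6) {H, V, G}: 1 true — at most one ✓
  (7) {H, G, D, N}: 0 true — none ✓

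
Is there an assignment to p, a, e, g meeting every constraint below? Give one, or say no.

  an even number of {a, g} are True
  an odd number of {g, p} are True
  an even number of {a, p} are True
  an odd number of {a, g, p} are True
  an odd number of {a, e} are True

The formula is unsatisfiable.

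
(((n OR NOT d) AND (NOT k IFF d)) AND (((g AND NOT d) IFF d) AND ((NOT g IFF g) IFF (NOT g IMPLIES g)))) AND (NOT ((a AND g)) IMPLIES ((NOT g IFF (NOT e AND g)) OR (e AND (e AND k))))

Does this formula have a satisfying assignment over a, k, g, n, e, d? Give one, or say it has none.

a = False, k = True, g = False, n = False, e = True, d = False

  ((n OR NOT d) AND (NOT k IFF d)) AND (((g AND NOT d) IFF d) AND ((NOT g IFF g) IFF (NOT g IMPLIES g))) = True
    (n OR NOT d) AND (NOT k IFF d) = True
      n OR NOT d = True
        NOT d = True
      NOT k IFF d = True
        NOT k = False
    ((g AND NOT d) IFF d) AND ((NOT g IFF g) IFF (NOT g IMPLIES g)) = True
      (g AND NOT d) IFF d = True
        g AND NOT d = False
          NOT d = True
      (NOT g IFF g) IFF (NOT g IMPLIES g) = True
        NOT g IFF g = False
          NOT g = True
        NOT g IMPLIES g = False
          NOT g = True
  NOT ((a AND g)) IMPLIES ((NOT g IFF (NOT e AND g)) OR (e AND (e AND k))) = True
    NOT ((a AND g)) = True
      a AND g = False
    (NOT g IFF (NOT e AND g)) OR (e AND (e AND k)) = True
      NOT g IFF (NOT e AND g) = False
        NOT g = True
        NOT e AND g = False
          NOT e = False
      e AND (e AND k) = True
        e AND k = True
Both conjuncts True, so the formula holds.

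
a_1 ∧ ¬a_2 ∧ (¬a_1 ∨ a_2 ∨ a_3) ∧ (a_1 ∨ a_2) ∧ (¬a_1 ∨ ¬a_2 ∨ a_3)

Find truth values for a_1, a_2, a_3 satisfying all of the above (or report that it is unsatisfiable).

Unit clause (a_1) forces a_1 = True.
Unit clause (¬a_2) forces a_2 = False.
In (¬a_1 ∨ a_2 ∨ a_3) only a_3 is left, so a_3 = True.
Check each clause:
  (a_1): a_1 holds.
  (¬a_2): ¬a_2 holds.
  (¬a_1 ∨ a_2 ∨ a_3): a_3 holds.
  (a_1 ∨ a_2): a_1 holds.
  (¬a_1 ∨ ¬a_2 ∨ a_3): ¬a_2 holds.
All clauses satisfied.

a_1 = True, a_2 = False, a_3 = True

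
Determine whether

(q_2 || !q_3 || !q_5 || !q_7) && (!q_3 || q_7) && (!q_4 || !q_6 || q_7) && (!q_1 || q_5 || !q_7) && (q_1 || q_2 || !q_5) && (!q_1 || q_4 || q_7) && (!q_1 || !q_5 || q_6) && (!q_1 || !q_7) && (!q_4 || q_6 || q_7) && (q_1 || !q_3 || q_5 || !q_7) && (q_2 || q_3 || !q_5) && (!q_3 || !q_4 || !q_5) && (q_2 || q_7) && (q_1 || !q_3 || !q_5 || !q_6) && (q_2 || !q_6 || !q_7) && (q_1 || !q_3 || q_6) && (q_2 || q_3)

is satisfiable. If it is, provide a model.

q_1 = False, q_2 = True, q_3 = False, q_4 = False, q_5 = False, q_6 = False, q_7 = True

Try q_1 = True:
  (!q_1 || !q_7) forces q_7 = False.
  (!q_3 || q_7) forces q_3 = False.
  (!q_1 || q_4 || q_7) forces q_4 = True.
  (!q_4 || !q_6 || q_7) forces q_6 = False.
  clause (!q_4 || q_6 || q_7) is falsified — backtrack.
So q_1 = False.
Set q_2 = True.
Set q_3 = False.
Set q_4 = False.
Set q_5 = False.
Set q_6 = False.
Set q_7 = True.
All clauses satisfied.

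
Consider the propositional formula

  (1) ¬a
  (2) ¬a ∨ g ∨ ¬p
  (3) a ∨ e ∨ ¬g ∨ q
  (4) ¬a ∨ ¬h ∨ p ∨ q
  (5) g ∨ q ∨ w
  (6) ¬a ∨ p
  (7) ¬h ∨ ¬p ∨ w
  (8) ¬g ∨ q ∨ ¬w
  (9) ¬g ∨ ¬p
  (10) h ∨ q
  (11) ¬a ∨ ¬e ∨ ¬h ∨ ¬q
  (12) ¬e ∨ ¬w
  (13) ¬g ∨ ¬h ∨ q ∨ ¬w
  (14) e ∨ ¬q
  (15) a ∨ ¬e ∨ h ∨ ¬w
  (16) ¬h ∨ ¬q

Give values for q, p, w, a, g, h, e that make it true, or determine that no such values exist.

Unit clause (¬a) forces a = False.
Set q = True.
  then (e ∨ ¬q) forces e = True.
  then (¬h ∨ ¬q) forces h = False.
  then (¬e ∨ ¬w) forces w = False.
Set p = False.
Set g = False.
All clauses satisfied.

q: True, p: False, w: False, a: False, g: False, h: False, e: True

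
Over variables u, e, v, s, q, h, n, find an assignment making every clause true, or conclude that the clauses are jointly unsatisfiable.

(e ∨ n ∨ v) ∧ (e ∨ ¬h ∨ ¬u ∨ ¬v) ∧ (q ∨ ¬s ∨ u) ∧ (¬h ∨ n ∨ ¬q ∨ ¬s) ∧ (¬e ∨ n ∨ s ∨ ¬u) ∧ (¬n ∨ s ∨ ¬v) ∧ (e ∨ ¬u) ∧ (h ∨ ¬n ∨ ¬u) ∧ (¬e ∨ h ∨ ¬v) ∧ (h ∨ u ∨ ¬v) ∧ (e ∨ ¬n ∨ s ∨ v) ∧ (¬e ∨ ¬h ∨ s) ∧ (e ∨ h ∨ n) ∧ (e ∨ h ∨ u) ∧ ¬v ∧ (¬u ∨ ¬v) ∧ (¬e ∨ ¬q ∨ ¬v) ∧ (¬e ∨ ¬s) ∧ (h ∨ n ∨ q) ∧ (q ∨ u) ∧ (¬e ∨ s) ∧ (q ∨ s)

Unit clause (¬v) forces v = False.
Set u = False.
  then (q ∨ u) forces q = True.
Try e = True:
  (¬e ∨ ¬s) forces s = False.
  clause (¬e ∨ s) is falsified — backtrack.
So e = False.
  then (e ∨ n ∨ v) forces n = True.
  then (e ∨ ¬n ∨ s ∨ v) forces s = True.
  then (e ∨ h ∨ u) forces h = True.
All clauses satisfied.

u = False, e = False, v = False, s = True, q = True, h = True, n = True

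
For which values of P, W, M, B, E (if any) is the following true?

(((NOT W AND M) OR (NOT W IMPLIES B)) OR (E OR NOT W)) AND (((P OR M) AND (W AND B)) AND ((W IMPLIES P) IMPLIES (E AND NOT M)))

P=F, W=T, M=T, B=T, E=F

  ((NOT W AND M) OR (NOT W IMPLIES B)) OR (E OR NOT W) = True
    (NOT W AND M) OR (NOT W IMPLIES B) = True
      NOT W AND M = False
        NOT W = False
      NOT W IMPLIES B = True
        NOT W = False
    E OR NOT W = False
      NOT W = False
  ((P OR M) AND (W AND B)) AND ((W IMPLIES P) IMPLIES (E AND NOT M)) = True
    (P OR M) AND (W AND B) = True
      P OR M = True
      W AND B = True
    (W IMPLIES P) IMPLIES (E AND NOT M) = True
      W IMPLIES P = False
      E AND NOT M = False
        NOT M = False
Both conjuncts True, so the formula holds.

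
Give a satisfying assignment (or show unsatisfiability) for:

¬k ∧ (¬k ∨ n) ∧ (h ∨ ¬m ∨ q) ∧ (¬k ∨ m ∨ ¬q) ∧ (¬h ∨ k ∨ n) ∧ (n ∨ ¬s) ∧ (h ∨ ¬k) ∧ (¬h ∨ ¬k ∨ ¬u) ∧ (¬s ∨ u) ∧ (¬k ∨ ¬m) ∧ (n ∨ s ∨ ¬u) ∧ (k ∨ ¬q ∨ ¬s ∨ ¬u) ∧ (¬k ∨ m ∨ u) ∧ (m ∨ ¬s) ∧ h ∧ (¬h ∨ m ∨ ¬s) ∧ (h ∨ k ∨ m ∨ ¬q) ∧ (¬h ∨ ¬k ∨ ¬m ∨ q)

Unit clause (¬k) forces k = False.
Unit clause (h) forces h = True.
In (¬h ∨ k ∨ n) only n is left, so n = True.
Set m = False.
  then (m ∨ ¬s) forces s = False.
Set q = False.
Set u = True.
All clauses satisfied.

k = False, m = False, s = False, q = False, n = True, h = True, u = True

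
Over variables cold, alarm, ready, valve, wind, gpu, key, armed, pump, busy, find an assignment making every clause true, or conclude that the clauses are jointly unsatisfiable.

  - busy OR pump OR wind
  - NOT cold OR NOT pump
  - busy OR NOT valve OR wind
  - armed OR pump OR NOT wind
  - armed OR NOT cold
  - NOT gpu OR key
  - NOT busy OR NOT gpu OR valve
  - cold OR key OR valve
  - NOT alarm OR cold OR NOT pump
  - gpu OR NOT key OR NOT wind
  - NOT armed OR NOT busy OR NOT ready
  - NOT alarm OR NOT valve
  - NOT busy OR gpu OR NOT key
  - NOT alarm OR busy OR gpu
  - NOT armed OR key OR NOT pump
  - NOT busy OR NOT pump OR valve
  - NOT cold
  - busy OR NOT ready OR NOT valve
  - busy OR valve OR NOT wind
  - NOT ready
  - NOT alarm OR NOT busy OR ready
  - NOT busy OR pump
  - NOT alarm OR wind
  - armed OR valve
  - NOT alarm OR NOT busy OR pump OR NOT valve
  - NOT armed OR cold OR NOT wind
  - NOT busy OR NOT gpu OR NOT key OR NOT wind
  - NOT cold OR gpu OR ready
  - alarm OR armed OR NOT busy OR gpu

cold=F; alarm=F; ready=F; valve=T; wind=F; gpu=T; key=T; armed=T; pump=T; busy=T

Unit clause (NOT cold) forces cold = False.
Unit clause (NOT ready) forces ready = False.
Set alarm = False.
Set valve = True.
Set wind = False.
  then (busy OR NOT valve OR wind) forces busy = True.
  then (NOT busy OR pump) forces pump = True.
Try gpu = False:
  (NOT busy OR gpu OR NOT key) forces key = False.
  (NOT armed OR key OR NOT pump) forces armed = False.
  clause (alarm OR armed OR NOT busy OR gpu) is falsified — backtrack.
So gpu = True.
  then (NOT gpu OR key) forces key = True.
Set armed = True.
All clauses satisfied.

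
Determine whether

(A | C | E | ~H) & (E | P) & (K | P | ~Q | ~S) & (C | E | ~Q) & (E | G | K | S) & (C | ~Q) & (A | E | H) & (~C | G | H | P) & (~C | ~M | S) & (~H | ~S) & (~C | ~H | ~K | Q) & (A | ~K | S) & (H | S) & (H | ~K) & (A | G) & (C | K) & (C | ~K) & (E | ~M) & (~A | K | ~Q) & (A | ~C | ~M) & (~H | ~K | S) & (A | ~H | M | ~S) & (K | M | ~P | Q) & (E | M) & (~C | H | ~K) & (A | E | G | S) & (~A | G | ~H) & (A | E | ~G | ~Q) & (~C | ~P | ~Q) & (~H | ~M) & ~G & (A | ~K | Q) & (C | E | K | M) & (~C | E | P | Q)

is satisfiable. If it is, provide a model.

Unit clause (~G) forces G = False.
In (A | G) only A is left, so A = True.
In (~A | G | ~H) only ~H is left, so H = False.
In (H | S) only S is left, so S = True.
In (H | ~K) only ~K is left, so K = False.
In (C | K) only C is left, so C = True.
In (~A | K | ~Q) only ~Q is left, so Q = False.
In (~C | G | H | P) only P is left, so P = True.
In (K | M | ~P | Q) only M is left, so M = True.
In (E | ~M) only E is left, so E = True.
All clauses satisfied.

H=F, C=T, S=T, A=T, M=T, G=F, K=F, Q=F, E=T, P=T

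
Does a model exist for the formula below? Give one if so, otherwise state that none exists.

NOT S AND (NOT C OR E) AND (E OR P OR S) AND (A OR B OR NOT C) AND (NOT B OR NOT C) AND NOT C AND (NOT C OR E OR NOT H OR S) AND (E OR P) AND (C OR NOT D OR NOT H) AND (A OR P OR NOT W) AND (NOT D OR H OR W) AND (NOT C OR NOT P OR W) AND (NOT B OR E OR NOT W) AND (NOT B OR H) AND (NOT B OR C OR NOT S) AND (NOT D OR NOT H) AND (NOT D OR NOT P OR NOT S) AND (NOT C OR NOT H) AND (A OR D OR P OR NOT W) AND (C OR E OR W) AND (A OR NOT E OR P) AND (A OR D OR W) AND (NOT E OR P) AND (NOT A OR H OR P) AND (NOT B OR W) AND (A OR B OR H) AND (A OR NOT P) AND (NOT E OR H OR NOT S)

Unit clause (NOT S) forces S = False.
Unit clause (NOT C) forces C = False.
Set D = False.
Set E = True.
  then (NOT E OR P) forces P = True.
  then (A OR NOT P) forces A = True.
Set H = False.
  then (NOT B OR H) forces B = False.
Set W = True.
All clauses satisfied.

C = False, D = False, E = True, H = False, W = True, S = False, P = True, B = False, A = True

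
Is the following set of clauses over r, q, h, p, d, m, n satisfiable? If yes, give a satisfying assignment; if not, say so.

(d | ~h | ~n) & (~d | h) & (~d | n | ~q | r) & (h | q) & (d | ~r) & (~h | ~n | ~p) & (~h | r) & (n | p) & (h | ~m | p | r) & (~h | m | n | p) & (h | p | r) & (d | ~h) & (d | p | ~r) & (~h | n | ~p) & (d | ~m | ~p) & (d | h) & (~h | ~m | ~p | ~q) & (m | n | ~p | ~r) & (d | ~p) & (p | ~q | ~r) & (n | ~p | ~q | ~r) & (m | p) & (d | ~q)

Try r = False:
  (~h | r) forces h = False.
  (~d | h) forces d = False.
  clause (d | h) is falsified — backtrack.
So r = True.
  then (d | ~r) forces d = True.
  then (~d | h) forces h = True.
Set q = False.
Try p = True:
  (~h | ~n | ~p) forces n = False.
  clause (~h | n | ~p) is falsified — backtrack.
So p = False.
  then (n | p) forces n = True.
  then (m | p) forces m = True.
All clauses satisfied.

r = True; q = False; h = True; p = False; d = True; m = True; n = True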